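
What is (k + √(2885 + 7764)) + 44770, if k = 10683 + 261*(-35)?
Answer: 46318 + √10649 ≈ 46421.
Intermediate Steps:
k = 1548 (k = 10683 - 9135 = 1548)
(k + √(2885 + 7764)) + 44770 = (1548 + √(2885 + 7764)) + 44770 = (1548 + √10649) + 44770 = 46318 + √10649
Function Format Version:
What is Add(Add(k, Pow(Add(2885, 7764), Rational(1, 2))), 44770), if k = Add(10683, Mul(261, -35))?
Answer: Add(46318, Pow(10649, Rational(1, 2))) ≈ 46421.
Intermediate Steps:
k = 1548 (k = Add(10683, -9135) = 1548)
Add(Add(k, Pow(Add(2885, 7764), Rational(1, 2))), 44770) = Add(Add(1548, Pow(Add(2885, 7764), Rational(1, 2))), 44770) = Add(Add(1548, Pow(10649, Rational(1, 2))), 44770) = Add(46318, Pow(10649, Rational(1, 2)))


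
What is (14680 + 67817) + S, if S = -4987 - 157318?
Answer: -79808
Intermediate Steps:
S = -162305
(14680 + 67817) + S = (14680 + 67817) - 162305 = 82497 - 162305 = -79808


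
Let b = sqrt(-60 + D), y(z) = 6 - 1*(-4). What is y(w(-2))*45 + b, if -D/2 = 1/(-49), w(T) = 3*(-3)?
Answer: 450 + I*sqrt(2938)/7 ≈ 450.0 + 7.7433*I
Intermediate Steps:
w(T) = -9
y(z) = 10 (y(z) = 6 + 4 = 10)
D = 2/49 (D = -2/(-49) = -2*(-1/49) = 2/49 ≈ 0.040816)
b = I*sqrt(2938)/7 (b = sqrt(-60 + 2/49) = sqrt(-2938/49) = I*sqrt(2938)/7 ≈ 7.7433*I)
y(w(-2))*45 + b = 10*45 + I*sqrt(2938)/7 = 450 + I*sqrt(2938)/7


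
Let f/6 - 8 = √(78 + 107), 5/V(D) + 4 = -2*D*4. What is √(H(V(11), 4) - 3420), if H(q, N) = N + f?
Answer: √(-3368 + 6*√185) ≈ 57.327*I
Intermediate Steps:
V(D) = 5/(-4 - 8*D) (V(D) = 5/(-4 - 2*D*4) = 5/(-4 - 8*D))
f = 48 + 6*√185 (f = 48 + 6*√(78 + 107) = 48 + 6*√185 ≈ 129.61)
H(q, N) = 48 + N + 6*√185 (H(q, N) = N + (48 + 6*√185) = 48 + N + 6*√185)
√(H(V(11), 4) - 3420) = √((48 + 4 + 6*√185) - 3420) = √((52 + 6*√185) - 3420) = √(-3368 + 6*√185)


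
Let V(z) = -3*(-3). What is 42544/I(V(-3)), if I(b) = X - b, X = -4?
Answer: -42544/13 ≈ -3272.6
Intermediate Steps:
V(z) = 9
I(b) = -4 - b
42544/I(V(-3)) = 42544/(-4 - 1*9) = 42544/(-4 - 9) = 42544/(-13) = 42544*(-1/13) = -42544/13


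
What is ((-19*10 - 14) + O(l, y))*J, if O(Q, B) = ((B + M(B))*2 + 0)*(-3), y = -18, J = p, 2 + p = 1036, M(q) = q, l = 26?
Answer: 12408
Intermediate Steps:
p = 1034 (p = -2 + 1036 = 1034)
J = 1034
O(Q, B) = -12*B (O(Q, B) = ((B + B)*2 + 0)*(-3) = ((2*B)*2 + 0)*(-3) = (4*B + 0)*(-3) = (4*B)*(-3) = -12*B)
((-19*10 - 14) + O(l, y))*J = ((-19*10 - 14) - 12*(-18))*1034 = ((-190 - 14) + 216)*1034 = (-204 + 216)*1034 = 12*1034 = 12408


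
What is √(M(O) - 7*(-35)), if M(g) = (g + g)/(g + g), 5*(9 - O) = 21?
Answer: √246 ≈ 15.684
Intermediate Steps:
O = 24/5 (O = 9 - ⅕*21 = 9 - 21/5 = 24/5 ≈ 4.8000)
M(g) = 1 (M(g) = (2*g)/((2*g)) = (2*g)*(1/(2*g)) = 1)
√(M(O) - 7*(-35)) = √(1 - 7*(-35)) = √(1 + 245) = √246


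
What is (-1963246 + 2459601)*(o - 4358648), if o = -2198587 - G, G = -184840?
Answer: -3162970120225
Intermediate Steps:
o = -2013747 (o = -2198587 - 1*(-184840) = -2198587 + 184840 = -2013747)
(-1963246 + 2459601)*(o - 4358648) = (-1963246 + 2459601)*(-2013747 - 4358648) = 496355*(-6372395) = -3162970120225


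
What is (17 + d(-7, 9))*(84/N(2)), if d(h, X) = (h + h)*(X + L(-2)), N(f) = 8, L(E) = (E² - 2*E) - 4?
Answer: -3465/2 ≈ -1732.5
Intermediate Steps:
L(E) = -4 + E² - 2*E
d(h, X) = 2*h*(4 + X) (d(h, X) = (h + h)*(X + (-4 + (-2)² - 2*(-2))) = (2*h)*(X + (-4 + 4 + 4)) = (2*h)*(X + 4) = (2*h)*(4 + X) = 2*h*(4 + X))
(17 + d(-7, 9))*(84/N(2)) = (17 + 2*(-7)*(4 + 9))*(84/8) = (17 + 2*(-7)*13)*(84*(⅛)) = (17 - 182)*(21/2) = -165*21/2 = -3465/2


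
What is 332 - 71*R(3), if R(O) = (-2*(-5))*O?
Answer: -1798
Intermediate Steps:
R(O) = 10*O
332 - 71*R(3) = 332 - 710*3 = 332 - 71*30 = 332 - 2130 = -1798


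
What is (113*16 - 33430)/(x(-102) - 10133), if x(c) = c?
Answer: 31622/10235 ≈ 3.0896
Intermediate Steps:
(113*16 - 33430)/(x(-102) - 10133) = (113*16 - 33430)/(-102 - 10133) = (1808 - 33430)/(-10235) = -31622*(-1/10235) = 31622/10235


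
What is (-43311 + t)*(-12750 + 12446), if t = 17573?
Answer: 7824352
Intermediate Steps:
(-43311 + t)*(-12750 + 12446) = (-43311 + 17573)*(-12750 + 12446) = -25738*(-304) = 7824352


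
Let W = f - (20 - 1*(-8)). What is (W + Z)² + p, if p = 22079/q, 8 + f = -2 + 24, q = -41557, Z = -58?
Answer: 215409409/41557 ≈ 5183.5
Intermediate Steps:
f = 14 (f = -8 + (-2 + 24) = -8 + 22 = 14)
W = -14 (W = 14 - (20 - 1*(-8)) = 14 - (20 + 8) = 14 - 1*28 = 14 - 28 = -14)
p = -22079/41557 (p = 22079/(-41557) = 22079*(-1/41557) = -22079/41557 ≈ -0.53129)
(W + Z)² + p = (-14 - 58)² - 22079/41557 = (-72)² - 22079/41557 = 5184 - 22079/41557 = 215409409/41557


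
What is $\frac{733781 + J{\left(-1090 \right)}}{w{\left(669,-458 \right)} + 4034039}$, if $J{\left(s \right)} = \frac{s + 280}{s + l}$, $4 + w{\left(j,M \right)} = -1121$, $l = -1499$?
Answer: $\frac{633253273}{3480404782} \approx 0.18195$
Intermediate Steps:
$w{\left(j,M \right)} = -1125$ ($w{\left(j,M \right)} = -4 - 1121 = -1125$)
$J{\left(s \right)} = \frac{280 + s}{-1499 + s}$ ($J{\left(s \right)} = \frac{s + 280}{s - 1499} = \frac{280 + s}{-1499 + s}$)
$\frac{733781 + J{\left(-1090 \right)}}{w{\left(669,-458 \right)} + 4034039} = \frac{733781 + \frac{280 - 1090}{-1499 - 1090}}{-1125 + 4034039} = \frac{733781 + \frac{1}{-2589} \left(-810\right)}{4032914} = \left(733781 - - \frac{270}{863}\right) \frac{1}{4032914} = \left(733781 + \frac{270}{863}\right) \frac{1}{4032914} = \frac{633253273}{863} \cdot \frac{1}{4032914} = \frac{633253273}{3480404782}$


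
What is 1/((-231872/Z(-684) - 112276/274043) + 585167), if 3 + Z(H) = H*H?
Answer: 128211839679/75025221517879469 ≈ 1.7089e-6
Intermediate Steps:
Z(H) = -3 + H² (Z(H) = -3 + H*H = -3 + H²)
1/((-231872/Z(-684) - 112276/274043) + 585167) = 1/((-231872/(-3 + (-684)²) - 112276/274043) + 585167) = 1/((-231872/(-3 + 467856) - 112276*1/274043) + 585167) = 1/((-231872/467853 - 112276/274043) + 585167) = 1/(-116071561924/128211839679 + 585167) = 1/(75025221517879469/128211839679) = 128211839679/75025221517879469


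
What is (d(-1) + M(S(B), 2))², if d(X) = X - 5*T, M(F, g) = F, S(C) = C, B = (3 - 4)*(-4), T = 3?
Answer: 144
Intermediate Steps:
B = 4 (B = -1*(-4) = 4)
d(X) = -15 + X (d(X) = X - 5*3 = X - 15 = -15 + X)
(d(-1) + M(S(B), 2))² = ((-15 - 1) + 4)² = (-16 + 4)² = (-12)² = 144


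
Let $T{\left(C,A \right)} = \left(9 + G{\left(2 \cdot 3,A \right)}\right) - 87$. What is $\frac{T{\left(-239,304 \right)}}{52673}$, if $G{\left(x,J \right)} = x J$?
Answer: $\frac{1746}{52673} \approx 0.033148$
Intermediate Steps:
$G{\left(x,J \right)} = J x$
$T{\left(C,A \right)} = -78 + 6 A$ ($T{\left(C,A \right)} = \left(9 + A 2 \cdot 3\right) - 87 = \left(9 + A 6\right) - 87 = \left(9 + 6 A\right) - 87 = -78 + 6 A$)
$\frac{T{\left(-239,304 \right)}}{52673} = \frac{-78 + 6 \cdot 304}{52673} = \left(-78 + 1824\right) \frac{1}{52673} = 1746 \cdot \frac{1}{52673} = \frac{1746}{52673}$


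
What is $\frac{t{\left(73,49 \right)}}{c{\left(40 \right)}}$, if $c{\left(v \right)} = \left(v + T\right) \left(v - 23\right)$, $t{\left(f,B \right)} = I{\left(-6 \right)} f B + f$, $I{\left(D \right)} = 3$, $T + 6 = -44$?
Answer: $- \frac{5402}{85} \approx -63.553$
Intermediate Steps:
$T = -50$ ($T = -6 - 44 = -50$)
$t{\left(f,B \right)} = f + 3 B f$ ($t{\left(f,B \right)} = 3 f B + f = 3 B f + f = f + 3 B f$)
$c{\left(v \right)} = \left(-50 + v\right) \left(-23 + v\right)$ ($c{\left(v \right)} = \left(v - 50\right) \left(v - 23\right) = \left(-50 + v\right) \left(-23 + v\right)$)
$\frac{t{\left(73,49 \right)}}{c{\left(40 \right)}} = \frac{73 \left(1 + 3 \cdot 49\right)}{1150 + 40^{2} - 2920} = \frac{73 \left(1 + 147\right)}{1150 + 1600 - 2920} = \frac{73 \cdot 148}{-170} = 10804 \left(- \frac{1}{170}\right) = - \frac{5402}{85}$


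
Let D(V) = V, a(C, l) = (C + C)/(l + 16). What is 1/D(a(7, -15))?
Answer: 1/14 ≈ 0.071429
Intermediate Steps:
a(C, l) = 2*C/(16 + l) (a(C, l) = (2*C)/(16 + l) = 2*C/(16 + l))
1/D(a(7, -15)) = 1/(2*7/(16 - 15)) = 1/(2*7/1) = 1/(2*7*1) = 1/14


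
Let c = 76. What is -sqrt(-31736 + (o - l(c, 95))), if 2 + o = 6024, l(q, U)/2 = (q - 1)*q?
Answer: -I*sqrt(37114) ≈ -192.65*I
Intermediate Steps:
l(q, U) = 2*q*(-1 + q) (l(q, U) = 2*((q - 1)*q) = 2*((-1 + q)*q) = 2*(q*(-1 + q)) = 2*q*(-1 + q))
o = 6022 (o = -2 + 6024 = 6022)
-sqrt(-31736 + (o - l(c, 95))) = -sqrt(-31736 + (6022 - 2*76*(-1 + 76))) = -sqrt(-31736 + (6022 - 2*76*75)) = -sqrt(-31736 + (6022 - 1*11400)) = -sqrt(-31736 + (6022 - 11400)) = -sqrt(-31736 - 5378) = -sqrt(-37114) = -I*sqrt(37114)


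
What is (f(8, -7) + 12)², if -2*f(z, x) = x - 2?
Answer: 1089/4 ≈ 272.25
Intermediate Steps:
f(z, x) = 1 - x/2 (f(z, x) = -(x - 2)/2 = -(-2 + x)/2 = 1 - x/2)
(f(8, -7) + 12)² = ((1 - ½*(-7)) + 12)² = ((1 + 7/2) + 12)² = (9/2 + 12)² = (33/2)² = 1089/4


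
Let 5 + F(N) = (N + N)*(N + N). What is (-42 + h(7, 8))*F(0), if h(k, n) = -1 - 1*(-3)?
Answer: 200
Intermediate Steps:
h(k, n) = 2 (h(k, n) = -1 + 3 = 2)
F(N) = -5 + 4*N**2 (F(N) = -5 + (N + N)*(N + N) = -5 + (2*N)*(2*N) = -5 + 4*N**2)
(-42 + h(7, 8))*F(0) = (-42 + 2)*(-5 + 4*0**2) = -40*(-5 + 4*0) = -40*(-5 + 0) = -40*(-5) = 200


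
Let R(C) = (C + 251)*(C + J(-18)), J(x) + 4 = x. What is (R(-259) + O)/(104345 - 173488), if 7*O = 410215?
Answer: -425951/484001 ≈ -0.88006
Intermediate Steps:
O = 410215/7 (O = (⅐)*410215 = 410215/7 ≈ 58602.)
J(x) = -4 + x
R(C) = (-22 + C)*(251 + C) (R(C) = (C + 251)*(C + (-4 - 18)) = (251 + C)*(C - 22) = (251 + C)*(-22 + C) = (-22 + C)*(251 + C))
(R(-259) + O)/(104345 - 173488) = ((-5522 + (-259)² + 229*(-259)) + 410215/7)/(104345 - 173488) = ((-5522 + 67081 - 59311) + 410215/7)/(-69143) = (2248 + 410215/7)*(-1/69143) = (425951/7)*(-1/69143) = -425951/484001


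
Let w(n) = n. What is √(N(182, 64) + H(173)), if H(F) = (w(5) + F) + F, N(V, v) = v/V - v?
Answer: √2379559/91 ≈ 16.951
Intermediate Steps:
N(V, v) = -v + v/V
H(F) = 5 + 2*F (H(F) = (5 + F) + F = 5 + 2*F)
√(N(182, 64) + H(173)) = √((-1*64 + 64/182) + (5 + 2*173)) = √((-64 + 64*(1/182)) + (5 + 346)) = √((-64 + 32/91) + 351) = √(-5792/91 + 351) = √(26149/91) = √2379559/91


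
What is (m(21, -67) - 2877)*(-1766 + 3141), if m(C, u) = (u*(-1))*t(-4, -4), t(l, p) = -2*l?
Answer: -3218875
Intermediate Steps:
m(C, u) = -8*u (m(C, u) = (u*(-1))*(-2*(-4)) = -u*8 = -8*u)
(m(21, -67) - 2877)*(-1766 + 3141) = (-8*(-67) - 2877)*(-1766 + 3141) = (536 - 2877)*1375 = -2341*1375 = -3218875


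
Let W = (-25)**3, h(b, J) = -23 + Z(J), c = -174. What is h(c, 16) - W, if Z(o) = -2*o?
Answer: 15570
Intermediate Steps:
h(b, J) = -23 - 2*J
W = -15625
h(c, 16) - W = (-23 - 2*16) - 1*(-15625) = (-23 - 32) + 15625 = -55 + 15625 = 15570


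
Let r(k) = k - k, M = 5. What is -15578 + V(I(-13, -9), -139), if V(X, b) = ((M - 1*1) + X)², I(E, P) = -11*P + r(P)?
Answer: -4969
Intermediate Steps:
r(k) = 0
I(E, P) = -11*P (I(E, P) = -11*P + 0 = -11*P)
V(X, b) = (4 + X)² (V(X, b) = ((5 - 1*1) + X)² = ((5 - 1) + X)² = (4 + X)²)
-15578 + V(I(-13, -9), -139) = -15578 + (4 - 11*(-9))² = -15578 + (4 + 99)² = -15578 + 103² = -15578 + 10609 = -4969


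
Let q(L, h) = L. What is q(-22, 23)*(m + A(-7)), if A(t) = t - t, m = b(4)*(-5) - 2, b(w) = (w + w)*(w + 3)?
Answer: 6204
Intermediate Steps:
b(w) = 2*w*(3 + w) (b(w) = (2*w)*(3 + w) = 2*w*(3 + w))
m = -282 (m = (2*4*(3 + 4))*(-5) - 2 = (2*4*7)*(-5) - 2 = 56*(-5) - 2 = -280 - 2 = -282)
A(t) = 0
q(-22, 23)*(m + A(-7)) = -22*(-282 + 0) = -22*(-282) = 6204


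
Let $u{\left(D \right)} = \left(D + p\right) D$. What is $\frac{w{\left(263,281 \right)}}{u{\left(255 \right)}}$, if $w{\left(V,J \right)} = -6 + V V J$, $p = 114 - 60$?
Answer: $\frac{19436483}{78795} \approx 246.67$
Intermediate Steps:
$p = 54$
$u{\left(D \right)} = D \left(54 + D\right)$ ($u{\left(D \right)} = \left(D + 54\right) D = \left(54 + D\right) D = D \left(54 + D\right)$)
$w{\left(V,J \right)} = -6 + J V^{2}$ ($w{\left(V,J \right)} = -6 + V^{2} J = -6 + J V^{2}$)
$\frac{w{\left(263,281 \right)}}{u{\left(255 \right)}} = \frac{-6 + 281 \cdot 263^{2}}{255 \left(54 + 255\right)} = \frac{-6 + 281 \cdot 69169}{255 \cdot 309} = \frac{-6 + 19436489}{78795} = 19436483 \cdot \frac{1}{78795} = \frac{19436483}{78795}$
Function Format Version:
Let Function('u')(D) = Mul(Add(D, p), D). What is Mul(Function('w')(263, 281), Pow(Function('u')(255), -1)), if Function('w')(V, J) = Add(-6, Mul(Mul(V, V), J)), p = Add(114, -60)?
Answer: Rational(19436483, 78795) ≈ 246.67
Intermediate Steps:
p = 54
Function('u')(D) = Mul(D, Add(54, D)) (Function('u')(D) = Mul(Add(D, 54), D) = Mul(Add(54, D), D) = Mul(D, Add(54, D)))
Function('w')(V, J) = Add(-6, Mul(J, Pow(V, 2))) (Function('w')(V, J) = Add(-6, Mul(Pow(V, 2), J)) = Add(-6, Mul(J, Pow(V, 2))))
Mul(Function('w')(263, 281), Pow(Function('u')(255), -1)) = Mul(Add(-6, Mul(281, Pow(263, 2))), Pow(Mul(255, Add(54, 255)), -1)) = Mul(Add(-6, Mul(281, 69169)), Pow(Mul(255, 309), -1)) = Mul(Add(-6, 19436489), Pow(78795, -1)) = Mul(19436483, Rational(1, 78795)) = Rational(19436483, 78795)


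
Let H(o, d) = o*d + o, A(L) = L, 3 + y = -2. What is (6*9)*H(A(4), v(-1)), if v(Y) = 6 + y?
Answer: 432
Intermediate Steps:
y = -5 (y = -3 - 2 = -5)
v(Y) = 1 (v(Y) = 6 - 5 = 1)
H(o, d) = o + d*o (H(o, d) = d*o + o = o + d*o)
(6*9)*H(A(4), v(-1)) = (6*9)*(4*(1 + 1)) = 54*(4*2) = 54*8 = 432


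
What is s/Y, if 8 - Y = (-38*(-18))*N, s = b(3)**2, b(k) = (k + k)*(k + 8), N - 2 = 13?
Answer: -99/233 ≈ -0.42489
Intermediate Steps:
N = 15 (N = 2 + 13 = 15)
b(k) = 2*k*(8 + k) (b(k) = (2*k)*(8 + k) = 2*k*(8 + k))
s = 4356 (s = (2*3*(8 + 3))**2 = (2*3*11)**2 = 66**2 = 4356)
Y = -10252 (Y = 8 - (-38*(-18))*15 = 8 - 684*15 = 8 - 1*10260 = 8 - 10260 = -10252)
s/Y = 4356/(-10252) = 4356*(-1/10252) = -99/233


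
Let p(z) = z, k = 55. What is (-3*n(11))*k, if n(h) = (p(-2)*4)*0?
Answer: 0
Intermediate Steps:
n(h) = 0 (n(h) = -2*4*0 = -8*0 = 0)
(-3*n(11))*k = -3*0*55 = 0*55 = 0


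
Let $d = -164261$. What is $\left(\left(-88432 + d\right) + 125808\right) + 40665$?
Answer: $-86220$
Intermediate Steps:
$\left(\left(-88432 + d\right) + 125808\right) + 40665 = \left(\left(-88432 - 164261\right) + 125808\right) + 40665 = \left(-252693 + 125808\right) + 40665 = -126885 + 40665 = -86220$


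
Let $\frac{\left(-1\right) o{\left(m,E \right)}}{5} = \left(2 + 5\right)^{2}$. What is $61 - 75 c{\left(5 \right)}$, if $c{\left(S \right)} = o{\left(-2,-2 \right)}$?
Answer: $18436$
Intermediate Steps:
$o{\left(m,E \right)} = -245$ ($o{\left(m,E \right)} = - 5 \left(2 + 5\right)^{2} = - 5 \cdot 7^{2} = \left(-5\right) 49 = -245$)
$c{\left(S \right)} = -245$
$61 - 75 c{\left(5 \right)} = 61 - -18375 = 61 + 18375 = 18436$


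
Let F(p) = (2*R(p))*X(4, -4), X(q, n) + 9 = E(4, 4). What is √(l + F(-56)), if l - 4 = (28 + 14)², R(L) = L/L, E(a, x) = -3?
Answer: 4*√109 ≈ 41.761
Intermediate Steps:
X(q, n) = -12 (X(q, n) = -9 - 3 = -12)
R(L) = 1
F(p) = -24 (F(p) = (2*1)*(-12) = 2*(-12) = -24)
l = 1768 (l = 4 + (28 + 14)² = 4 + 42² = 4 + 1764 = 1768)
√(l + F(-56)) = √(1768 - 24) = √1744 = 4*√109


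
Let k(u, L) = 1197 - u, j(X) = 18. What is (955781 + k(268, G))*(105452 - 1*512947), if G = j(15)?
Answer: -389854541450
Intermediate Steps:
G = 18
(955781 + k(268, G))*(105452 - 1*512947) = (955781 + (1197 - 1*268))*(105452 - 1*512947) = (955781 + (1197 - 268))*(105452 - 512947) = (955781 + 929)*(-407495) = 956710*(-407495) = -389854541450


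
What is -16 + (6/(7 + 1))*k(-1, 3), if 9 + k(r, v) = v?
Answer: -41/2 ≈ -20.500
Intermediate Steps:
k(r, v) = -9 + v
-16 + (6/(7 + 1))*k(-1, 3) = -16 + (6/(7 + 1))*(-9 + 3) = -16 + (6/8)*(-6) = -16 + ((1/8)*6)*(-6) = -16 + (3/4)*(-6) = -16 - 9/2 = -41/2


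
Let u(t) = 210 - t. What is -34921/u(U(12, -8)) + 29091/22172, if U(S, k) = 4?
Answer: -384137833/2283716 ≈ -168.21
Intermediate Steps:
-34921/u(U(12, -8)) + 29091/22172 = -34921/(210 - 1*4) + 29091/22172 = -34921/(210 - 4) + 29091*(1/22172) = -34921/206 + 29091/22172 = -384137833/2283716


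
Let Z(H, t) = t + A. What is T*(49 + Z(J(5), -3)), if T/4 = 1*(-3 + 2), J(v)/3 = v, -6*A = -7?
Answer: -566/3 ≈ -188.67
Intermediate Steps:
A = 7/6 (A = -⅙*(-7) = 7/6 ≈ 1.1667)
J(v) = 3*v
Z(H, t) = 7/6 + t (Z(H, t) = t + 7/6 = 7/6 + t)
T = -4 (T = 4*(1*(-3 + 2)) = 4*(1*(-1)) = 4*(-1) = -4)
T*(49 + Z(J(5), -3)) = -4*(49 + (7/6 - 3)) = -4*(49 - 11/6) = -4*283/6 = -566/3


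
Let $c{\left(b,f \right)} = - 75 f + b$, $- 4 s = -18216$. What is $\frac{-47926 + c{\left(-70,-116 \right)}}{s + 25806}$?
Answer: $- \frac{4912}{3795} \approx -1.2943$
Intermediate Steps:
$s = 4554$ ($s = \left(- \frac{1}{4}\right) \left(-18216\right) = 4554$)
$c{\left(b,f \right)} = b - 75 f$
$\frac{-47926 + c{\left(-70,-116 \right)}}{s + 25806} = \frac{-47926 - -8630}{4554 + 25806} = \frac{-47926 + \left(-70 + 8700\right)}{30360} = \left(-47926 + 8630\right) \frac{1}{30360} = \left(-39296\right) \frac{1}{30360} = - \frac{4912}{3795}$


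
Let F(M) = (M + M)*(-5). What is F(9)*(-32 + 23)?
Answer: 810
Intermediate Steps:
F(M) = -10*M (F(M) = (2*M)*(-5) = -10*M)
F(9)*(-32 + 23) = (-10*9)*(-32 + 23) = -90*(-9) = 810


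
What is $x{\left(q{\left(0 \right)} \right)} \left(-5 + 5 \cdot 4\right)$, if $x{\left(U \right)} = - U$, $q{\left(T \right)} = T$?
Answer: $0$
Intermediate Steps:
$x{\left(q{\left(0 \right)} \right)} \left(-5 + 5 \cdot 4\right) = \left(-1\right) 0 \left(-5 + 5 \cdot 4\right) = 0 \left(-5 + 20\right) = 0 \cdot 15 = 0$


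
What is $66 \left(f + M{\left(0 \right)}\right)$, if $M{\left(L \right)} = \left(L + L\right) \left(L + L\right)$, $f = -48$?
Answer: $-3168$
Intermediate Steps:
$M{\left(L \right)} = 4 L^{2}$ ($M{\left(L \right)} = 2 L 2 L = 4 L^{2}$)
$66 \left(f + M{\left(0 \right)}\right) = 66 \left(-48 + 4 \cdot 0^{2}\right) = 66 \left(-48 + 4 \cdot 0\right) = 66 \left(-48 + 0\right) = 66 \left(-48\right) = -3168$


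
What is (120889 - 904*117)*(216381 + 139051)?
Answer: 5374487272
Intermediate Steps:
(120889 - 904*117)*(216381 + 139051) = (120889 - 105768)*355432 = 15121*355432 = 5374487272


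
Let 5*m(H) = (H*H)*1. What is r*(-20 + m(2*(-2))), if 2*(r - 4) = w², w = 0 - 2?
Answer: -504/5 ≈ -100.80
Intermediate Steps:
m(H) = H²/5 (m(H) = ((H*H)*1)/5 = (H²*1)/5 = H²/5)
w = -2
r = 6 (r = 4 + (½)*(-2)² = 4 + (½)*4 = 4 + 2 = 6)
r*(-20 + m(2*(-2))) = 6*(-20 + (2*(-2))²/5) = 6*(-20 + (⅕)*(-4)²) = 6*(-20 + (⅕)*16) = 6*(-20 + 16/5) = 6*(-84/5) = -504/5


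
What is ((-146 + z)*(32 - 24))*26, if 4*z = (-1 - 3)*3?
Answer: -30992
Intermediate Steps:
z = -3 (z = ((-1 - 3)*3)/4 = (-4*3)/4 = (¼)*(-12) = -3)
((-146 + z)*(32 - 24))*26 = ((-146 - 3)*(32 - 24))*26 = -149*8*26 = -1192*26 = -30992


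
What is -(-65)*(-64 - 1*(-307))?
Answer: 15795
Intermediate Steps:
-(-65)*(-64 - 1*(-307)) = -(-65)*(-64 + 307) = -(-65)*243 = -1*(-15795) = 15795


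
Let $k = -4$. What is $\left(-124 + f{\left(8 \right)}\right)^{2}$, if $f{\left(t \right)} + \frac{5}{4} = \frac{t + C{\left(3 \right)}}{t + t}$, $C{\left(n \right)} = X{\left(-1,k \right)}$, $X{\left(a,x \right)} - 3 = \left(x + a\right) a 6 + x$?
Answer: $\frac{3869089}{256} \approx 15114.0$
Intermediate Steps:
$X{\left(a,x \right)} = 3 + x + 6 a \left(a + x\right)$ ($X{\left(a,x \right)} = 3 + \left(\left(x + a\right) a 6 + x\right) = 3 + \left(\left(a + x\right) a 6 + x\right) = 3 + \left(a \left(a + x\right) 6 + x\right) = 3 + \left(6 a \left(a + x\right) + x\right) = 3 + \left(x + 6 a \left(a + x\right)\right) = 3 + x + 6 a \left(a + x\right)$)
$C{\left(n \right)} = 29$ ($C{\left(n \right)} = 3 - 4 + 6 \left(-1\right)^{2} + 6 \left(-1\right) \left(-4\right) = 3 - 4 + 6 \cdot 1 + 24 = 3 - 4 + 6 + 24 = 29$)
$f{\left(t \right)} = - \frac{5}{4} + \frac{29 + t}{2 t}$ ($f{\left(t \right)} = - \frac{5}{4} + \frac{t + 29}{t + t} = - \frac{5}{4} + \frac{29 + t}{2 t}$)
$\left(-124 + f{\left(8 \right)}\right)^{2} = \left(-124 + \frac{58 - 24}{4 \cdot 8}\right)^{2} = \left(-124 + \frac{1}{4} \cdot \frac{1}{8} \left(58 - 24\right)\right)^{2} = \left(-124 + \frac{1}{4} \cdot \frac{1}{8} \cdot 34\right)^{2} = \left(-124 + \frac{17}{16}\right)^{2} = \left(- \frac{1967}{16}\right)^{2} = \frac{3869089}{256}$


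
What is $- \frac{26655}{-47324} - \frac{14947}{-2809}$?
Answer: $\frac{782225723}{132933116} \approx 5.8844$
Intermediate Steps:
$- \frac{26655}{-47324} - \frac{14947}{-2809} = \left(-26655\right) \left(- \frac{1}{47324}\right) - - \frac{14947}{2809} = \frac{26655}{47324} + \frac{14947}{2809} = \frac{782225723}{132933116}$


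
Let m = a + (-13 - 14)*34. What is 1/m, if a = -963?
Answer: -1/1881 ≈ -0.00053163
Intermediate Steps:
m = -1881 (m = -963 + (-13 - 14)*34 = -963 - 27*34 = -963 - 918 = -1881)
1/m = 1/(-1881) = -1/1881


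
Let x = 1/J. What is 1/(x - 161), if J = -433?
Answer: -433/69714 ≈ -0.0062111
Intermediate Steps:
x = -1/433 (x = 1/(-433) = -1/433 ≈ -0.0023095)
1/(x - 161) = 1/(-1/433 - 161) = 1/(-69714/433) = -433/69714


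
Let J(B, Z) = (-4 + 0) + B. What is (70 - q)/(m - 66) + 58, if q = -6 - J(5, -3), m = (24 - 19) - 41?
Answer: 5839/102 ≈ 57.245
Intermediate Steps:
J(B, Z) = -4 + B
m = -36 (m = 5 - 41 = -36)
q = -7 (q = -6 - (-4 + 5) = -6 - 1*1 = -6 - 1 = -7)
(70 - q)/(m - 66) + 58 = (70 - 1*(-7))/(-36 - 66) + 58 = (70 + 7)/(-102) + 58 = 77*(-1/102) + 58 = -77/102 + 58 = 5839/102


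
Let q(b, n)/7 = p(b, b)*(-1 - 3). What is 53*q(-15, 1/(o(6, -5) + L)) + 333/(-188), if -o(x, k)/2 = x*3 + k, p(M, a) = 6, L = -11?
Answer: -1674285/188 ≈ -8905.8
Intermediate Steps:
o(x, k) = -6*x - 2*k (o(x, k) = -2*(x*3 + k) = -2*(3*x + k) = -2*(k + 3*x) = -6*x - 2*k)
q(b, n) = -168 (q(b, n) = 7*(6*(-1 - 3)) = 7*(6*(-4)) = 7*(-24) = -168)
53*q(-15, 1/(o(6, -5) + L)) + 333/(-188) = 53*(-168) + 333/(-188) = -8904 + 333*(-1/188) = -8904 - 333/188 = -1674285/188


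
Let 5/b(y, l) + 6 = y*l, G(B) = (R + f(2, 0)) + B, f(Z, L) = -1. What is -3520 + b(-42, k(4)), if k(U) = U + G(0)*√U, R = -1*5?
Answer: -232319/66 ≈ -3520.0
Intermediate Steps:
R = -5
G(B) = -6 + B (G(B) = (-5 - 1) + B = -6 + B)
k(U) = U - 6*√U (k(U) = U + (-6 + 0)*√U = U - 6*√U)
b(y, l) = 5/(-6 + l*y) (b(y, l) = 5/(-6 + y*l) = 5/(-6 + l*y))
-3520 + b(-42, k(4)) = -3520 + 5/(-6 + (4 - 6*√4)*(-42)) = -3520 + 5/(-6 + (4 - 6*2)*(-42)) = -3520 + 5/(-6 + (4 - 12)*(-42)) = -3520 + 5/(-6 - 8*(-42)) = -3520 + 5/(-6 + 336) = -3520 + 5/330 = -3520 + 5*(1/330) = -3520 + 1/66 = -232319/66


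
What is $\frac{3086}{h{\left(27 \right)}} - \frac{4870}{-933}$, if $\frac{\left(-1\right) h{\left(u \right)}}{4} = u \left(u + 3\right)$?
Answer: $\frac{2149927}{503820} \approx 4.2673$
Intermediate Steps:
$h{\left(u \right)} = - 4 u \left(3 + u\right)$ ($h{\left(u \right)} = - 4 u \left(u + 3\right) = - 4 u \left(3 + u\right)$)
$\frac{3086}{h{\left(27 \right)}} - \frac{4870}{-933} = \frac{3086}{\left(-4\right) 27 \left(3 + 27\right)} - \frac{4870}{-933} = \frac{3086}{\left(-4\right) 27 \cdot 30} - - \frac{4870}{933} = \frac{3086}{-3240} + \frac{4870}{933} = 3086 \left(- \frac{1}{3240}\right) + \frac{4870}{933} = - \frac{1543}{1620} + \frac{4870}{933} = \frac{2149927}{503820}$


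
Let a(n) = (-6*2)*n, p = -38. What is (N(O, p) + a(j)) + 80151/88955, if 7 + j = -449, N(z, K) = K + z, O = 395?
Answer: 518598846/88955 ≈ 5829.9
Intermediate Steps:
j = -456 (j = -7 - 449 = -456)
a(n) = -12*n
(N(O, p) + a(j)) + 80151/88955 = ((-38 + 395) - 12*(-456)) + 80151/88955 = (357 + 5472) + 80151*(1/88955) = 5829 + 80151/88955 = 518598846/88955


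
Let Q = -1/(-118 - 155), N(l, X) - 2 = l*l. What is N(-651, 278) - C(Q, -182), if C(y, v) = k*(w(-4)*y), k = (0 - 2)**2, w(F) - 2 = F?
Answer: 115698227/273 ≈ 4.2380e+5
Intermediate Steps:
w(F) = 2 + F
N(l, X) = 2 + l**2 (N(l, X) = 2 + l*l = 2 + l**2)
k = 4 (k = (-2)**2 = 4)
Q = 1/273 (Q = -1/(-273) = -1*(-1/273) = 1/273 ≈ 0.0036630)
C(y, v) = -8*y (C(y, v) = 4*((2 - 4)*y) = 4*(-2*y) = -8*y)
N(-651, 278) - C(Q, -182) = (2 + (-651)**2) - (-8)/273 = (2 + 423801) - 1*(-8/273) = 423803 + 8/273 = 115698227/273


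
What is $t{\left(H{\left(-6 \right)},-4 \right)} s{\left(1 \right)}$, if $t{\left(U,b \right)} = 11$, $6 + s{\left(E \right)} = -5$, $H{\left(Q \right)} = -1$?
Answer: $-121$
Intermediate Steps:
$s{\left(E \right)} = -11$ ($s{\left(E \right)} = -6 - 5 = -11$)
$t{\left(H{\left(-6 \right)},-4 \right)} s{\left(1 \right)} = 11 \left(-11\right) = -121$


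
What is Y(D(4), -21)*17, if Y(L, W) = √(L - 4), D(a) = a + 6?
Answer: 17*√6 ≈ 41.641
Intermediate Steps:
D(a) = 6 + a
Y(L, W) = √(-4 + L)
Y(D(4), -21)*17 = √(-4 + (6 + 4))*17 = √(-4 + 10)*17 = √6*17 = 17*√6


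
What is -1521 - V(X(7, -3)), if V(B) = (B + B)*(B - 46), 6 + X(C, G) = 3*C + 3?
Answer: -513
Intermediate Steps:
X(C, G) = -3 + 3*C (X(C, G) = -6 + (3*C + 3) = -6 + (3 + 3*C) = -3 + 3*C)
V(B) = 2*B*(-46 + B) (V(B) = (2*B)*(-46 + B) = 2*B*(-46 + B))
-1521 - V(X(7, -3)) = -1521 - 2*(-3 + 3*7)*(-46 + (-3 + 3*7)) = -1521 - 2*(-3 + 21)*(-46 + (-3 + 21)) = -1521 - 2*18*(-46 + 18) = -1521 - 2*18*(-28) = -1521 - 1*(-1008) = -1521 + 1008 = -513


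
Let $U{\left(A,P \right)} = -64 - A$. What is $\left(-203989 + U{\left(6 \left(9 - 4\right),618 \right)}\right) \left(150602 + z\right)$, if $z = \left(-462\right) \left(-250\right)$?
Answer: $-54306894466$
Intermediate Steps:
$z = 115500$
$\left(-203989 + U{\left(6 \left(9 - 4\right),618 \right)}\right) \left(150602 + z\right) = \left(-203989 - \left(64 + 6 \left(9 - 4\right)\right)\right) \left(150602 + 115500\right) = \left(-203989 - \left(64 + 6 \cdot 5\right)\right) 266102 = \left(-203989 - 94\right) 266102 = \left(-204083\right) 266102 = -54306894466$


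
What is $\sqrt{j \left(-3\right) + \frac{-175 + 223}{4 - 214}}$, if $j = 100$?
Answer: $\frac{2 i \sqrt{91945}}{35} \approx 17.327 i$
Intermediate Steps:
$\sqrt{j \left(-3\right) + \frac{-175 + 223}{4 - 214}} = \sqrt{100 \left(-3\right) + \frac{-175 + 223}{4 - 214}} = \sqrt{-300 + \frac{48}{-210}} = \sqrt{-300 + 48 \left(- \frac{1}{210}\right)} = \sqrt{-300 - \frac{8}{35}} = \sqrt{- \frac{10508}{35}} = \frac{2 i \sqrt{91945}}{35}$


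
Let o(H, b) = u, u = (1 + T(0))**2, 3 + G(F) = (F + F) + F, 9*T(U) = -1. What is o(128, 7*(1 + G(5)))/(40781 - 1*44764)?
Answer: -64/322623 ≈ -0.00019837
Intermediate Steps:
T(U) = -1/9 (T(U) = (1/9)*(-1) = -1/9)
G(F) = -3 + 3*F (G(F) = -3 + ((F + F) + F) = -3 + (2*F + F) = -3 + 3*F)
u = 64/81 (u = (1 - 1/9)**2 = (8/9)**2 = 64/81 ≈ 0.79012)
o(H, b) = 64/81
o(128, 7*(1 + G(5)))/(40781 - 1*44764) = 64/(81*(40781 - 1*44764)) = 64/(81*(40781 - 44764)) = (64/81)/(-3983) = (64/81)*(-1/3983) = -64/322623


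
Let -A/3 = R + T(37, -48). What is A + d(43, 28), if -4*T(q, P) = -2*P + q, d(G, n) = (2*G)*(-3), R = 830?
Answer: -10593/4 ≈ -2648.3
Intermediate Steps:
d(G, n) = -6*G
T(q, P) = P/2 - q/4 (T(q, P) = -(-2*P + q)/4 = -(q - 2*P)/4 = P/2 - q/4)
A = -9561/4 (A = -3*(830 + ((½)*(-48) - ¼*37)) = -3*(830 + (-24 - 37/4)) = -3*(830 - 133/4) = -3*3187/4 = -9561/4 ≈ -2390.3)
A + d(43, 28) = -9561/4 - 6*43 = -9561/4 - 258 = -10593/4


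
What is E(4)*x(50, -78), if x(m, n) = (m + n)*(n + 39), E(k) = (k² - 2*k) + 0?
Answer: 8736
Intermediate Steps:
E(k) = k² - 2*k
x(m, n) = (39 + n)*(m + n) (x(m, n) = (m + n)*(39 + n) = (39 + n)*(m + n))
E(4)*x(50, -78) = (4*(-2 + 4))*((-78)² + 39*50 + 39*(-78) + 50*(-78)) = (4*2)*(6084 + 1950 - 3042 - 3900) = 8*1092 = 8736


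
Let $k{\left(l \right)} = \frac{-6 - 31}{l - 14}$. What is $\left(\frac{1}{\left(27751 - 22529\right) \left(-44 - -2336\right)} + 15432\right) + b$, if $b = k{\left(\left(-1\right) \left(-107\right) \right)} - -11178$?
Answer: $\frac{3291018330125}{123677848} \approx 26610.0$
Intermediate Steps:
$k{\left(l \right)} = - \frac{37}{-14 + l}$
$b = \frac{1039517}{93}$ ($b = - \frac{37}{-14 - -107} - -11178 = - \frac{37}{-14 + 107} + 11178 = - \frac{37}{93} + 11178 = \frac{1039517}{93} \approx 11178.0$)
$\left(\frac{1}{\left(27751 - 22529\right) \left(-44 - -2336\right)} + 15432\right) + b = \left(\frac{1}{\left(27751 - 22529\right) \left(-44 - -2336\right)} + 15432\right) + \frac{1039517}{93} = \left(\frac{1}{5222 \left(-44 + 2336\right)} + 15432\right) + \frac{1039517}{93} = \left(\frac{1}{5222 \cdot 2292} + 15432\right) + \frac{1039517}{93} = \left(\frac{1}{5222} \cdot \frac{1}{2292} + 15432\right) + \frac{1039517}{93} = \left(\frac{1}{11968824} + 15432\right) + \frac{1039517}{93} = \frac{184702891969}{11968824} + \frac{1039517}{93} = \frac{3291018330125}{123677848}$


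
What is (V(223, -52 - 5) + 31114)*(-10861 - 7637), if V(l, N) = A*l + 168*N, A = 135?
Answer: -955292214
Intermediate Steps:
V(l, N) = 135*l + 168*N
(V(223, -52 - 5) + 31114)*(-10861 - 7637) = ((135*223 + 168*(-52 - 5)) + 31114)*(-10861 - 7637) = ((30105 + 168*(-57)) + 31114)*(-18498) = ((30105 - 9576) + 31114)*(-18498) = (20529 + 31114)*(-18498) = 51643*(-18498) = -955292214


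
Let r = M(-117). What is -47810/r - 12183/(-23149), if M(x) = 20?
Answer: -110651003/46298 ≈ -2390.0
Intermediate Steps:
r = 20
-47810/r - 12183/(-23149) = -47810/20 - 12183/(-23149) = -47810*1/20 - 12183*(-1/23149) = -4781/2 + 12183/23149 = -110651003/46298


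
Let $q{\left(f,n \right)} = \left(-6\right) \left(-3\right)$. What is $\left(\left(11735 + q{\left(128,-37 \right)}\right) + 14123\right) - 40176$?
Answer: $-14300$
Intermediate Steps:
$q{\left(f,n \right)} = 18$
$\left(\left(11735 + q{\left(128,-37 \right)}\right) + 14123\right) - 40176 = \left(\left(11735 + 18\right) + 14123\right) - 40176 = \left(11753 + 14123\right) - 40176 = 25876 - 40176 = -14300$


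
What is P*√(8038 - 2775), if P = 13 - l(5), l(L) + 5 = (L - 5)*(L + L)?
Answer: 18*√5263 ≈ 1305.8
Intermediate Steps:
l(L) = -5 + 2*L*(-5 + L) (l(L) = -5 + (L - 5)*(L + L) = -5 + (-5 + L)*(2*L) = -5 + 2*L*(-5 + L))
P = 18 (P = 13 - (-5 - 10*5 + 2*5²) = 13 - (-5 - 50 + 2*25) = 13 - (-5 - 50 + 50) = 13 - 1*(-5) = 13 + 5 = 18)
P*√(8038 - 2775) = 18*√(8038 - 2775) = 18*√5263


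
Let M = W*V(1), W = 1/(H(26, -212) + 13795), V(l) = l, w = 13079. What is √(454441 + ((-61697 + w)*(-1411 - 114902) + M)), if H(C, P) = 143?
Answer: √1098654569960373438/13938 ≈ 75202.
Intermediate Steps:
W = 1/13938 (W = 1/(143 + 13795) = 1/13938 ≈ 7.1746e-5)
M = 1/13938 (M = (1/13938)*1 = 1/13938 ≈ 7.1746e-5)
√(454441 + ((-61697 + w)*(-1411 - 114902) + M)) = √(454441 + ((-61697 + 13079)*(-1411 - 114902) + 1/13938)) = √(454441 + (-48618*(-116313) + 1/13938)) = √(454441 + (5654905434 + 1/13938)) = √(454441 + 78818071939093/13938) = √(78824405937751/13938) = √1098654569960373438/13938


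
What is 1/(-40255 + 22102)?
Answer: -1/18153 ≈ -5.5087e-5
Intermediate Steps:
1/(-40255 + 22102) = 1/(-18153) = -1/18153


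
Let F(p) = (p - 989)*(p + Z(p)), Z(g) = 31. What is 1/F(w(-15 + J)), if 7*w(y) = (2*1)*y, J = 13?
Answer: -49/1475451 ≈ -3.3210e-5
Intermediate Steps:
w(y) = 2*y/7 (w(y) = ((2*1)*y)/7 = (2*y)/7 = 2*y/7)
F(p) = (-989 + p)*(31 + p) (F(p) = (p - 989)*(p + 31) = (-989 + p)*(31 + p))
1/F(w(-15 + J)) = 1/(-30659 + (2*(-15 + 13)/7)² - 1916*(-15 + 13)/7) = 1/(-30659 + ((2/7)*(-2))² - 1916*(-2)/7) = 1/(-30659 + (-4/7)² - 958*(-4/7)) = 1/(-30659 + 16/49 + 3832/7) = 1/(-1475451/49) = -49/1475451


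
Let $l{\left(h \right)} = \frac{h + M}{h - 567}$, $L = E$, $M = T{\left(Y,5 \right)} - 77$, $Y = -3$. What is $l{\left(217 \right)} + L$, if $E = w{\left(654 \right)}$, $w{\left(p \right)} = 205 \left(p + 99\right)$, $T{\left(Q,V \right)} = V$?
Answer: $\frac{10805521}{70} \approx 1.5436 \cdot 10^{5}$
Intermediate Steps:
$M = -72$ ($M = 5 - 77 = -72$)
$w{\left(p \right)} = 20295 + 205 p$ ($w{\left(p \right)} = 205 \left(99 + p\right) = 20295 + 205 p$)
$E = 154365$ ($E = 20295 + 205 \cdot 654 = 20295 + 134070 = 154365$)
$L = 154365$
$l{\left(h \right)} = \frac{-72 + h}{-567 + h}$ ($l{\left(h \right)} = \frac{h - 72}{h - 567} = \frac{-72 + h}{-567 + h}$)
$l{\left(217 \right)} + L = \frac{-72 + 217}{-567 + 217} + 154365 = \frac{1}{-350} \cdot 145 + 154365 = \left(- \frac{1}{350}\right) 145 + 154365 = - \frac{29}{70} + 154365 = \frac{10805521}{70}$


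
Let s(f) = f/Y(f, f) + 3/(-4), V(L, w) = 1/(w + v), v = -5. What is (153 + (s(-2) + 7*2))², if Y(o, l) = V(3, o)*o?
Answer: 405769/16 ≈ 25361.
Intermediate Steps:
V(L, w) = 1/(-5 + w) (V(L, w) = 1/(w - 5) = 1/(-5 + w))
Y(o, l) = o/(-5 + o)
s(f) = -23/4 + f (s(f) = f/((f/(-5 + f))) + 3/(-4) = f*((-5 + f)/f) + 3*(-¼) = (-5 + f) - ¾ = -23/4 + f)
(153 + (s(-2) + 7*2))² = (153 + ((-23/4 - 2) + 7*2))² = (153 + (-31/4 + 14))² = (153 + 25/4)² = (637/4)² = 405769/16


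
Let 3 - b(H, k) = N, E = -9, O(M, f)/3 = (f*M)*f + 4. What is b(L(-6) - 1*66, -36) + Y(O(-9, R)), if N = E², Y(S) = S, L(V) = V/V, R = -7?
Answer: -1389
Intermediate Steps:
O(M, f) = 12 + 3*M*f² (O(M, f) = 3*((f*M)*f + 4) = 3*((M*f)*f + 4) = 3*(M*f² + 4) = 3*(4 + M*f²) = 12 + 3*M*f²)
L(V) = 1
N = 81 (N = (-9)² = 81)
b(H, k) = -78 (b(H, k) = 3 - 1*81 = 3 - 81 = -78)
b(L(-6) - 1*66, -36) + Y(O(-9, R)) = -78 + (12 + 3*(-9)*(-7)²) = -78 + (12 + 3*(-9)*49) = -78 + (12 - 1323) = -78 - 1311 = -1389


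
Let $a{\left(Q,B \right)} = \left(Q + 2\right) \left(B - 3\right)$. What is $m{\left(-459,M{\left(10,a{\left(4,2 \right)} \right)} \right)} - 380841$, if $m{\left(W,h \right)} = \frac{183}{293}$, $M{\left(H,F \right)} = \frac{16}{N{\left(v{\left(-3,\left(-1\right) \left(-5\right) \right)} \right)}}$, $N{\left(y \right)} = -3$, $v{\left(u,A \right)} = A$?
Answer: $- \frac{111586230}{293} \approx -3.8084 \cdot 10^{5}$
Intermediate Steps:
$a{\left(Q,B \right)} = \left(-3 + B\right) \left(2 + Q\right)$ ($a{\left(Q,B \right)} = \left(2 + Q\right) \left(-3 + B\right) = \left(-3 + B\right) \left(2 + Q\right)$)
$M{\left(H,F \right)} = - \frac{16}{3}$ ($M{\left(H,F \right)} = \frac{16}{-3} = 16 \left(- \frac{1}{3}\right) = - \frac{16}{3}$)
$m{\left(W,h \right)} = \frac{183}{293}$ ($m{\left(W,h \right)} = 183 \cdot \frac{1}{293} = \frac{183}{293}$)
$m{\left(-459,M{\left(10,a{\left(4,2 \right)} \right)} \right)} - 380841 = \frac{183}{293} - 380841 = - \frac{111586230}{293}$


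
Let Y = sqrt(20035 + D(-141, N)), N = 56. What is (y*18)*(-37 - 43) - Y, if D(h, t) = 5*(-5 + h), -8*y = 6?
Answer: 1080 - 3*sqrt(2145) ≈ 941.06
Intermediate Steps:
y = -3/4 (y = -1/8*6 = -3/4 ≈ -0.75000)
D(h, t) = -25 + 5*h
Y = 3*sqrt(2145) (Y = sqrt(20035 + (-25 + 5*(-141))) = sqrt(20035 + (-25 - 705)) = sqrt(20035 - 730) = sqrt(19305) = 3*sqrt(2145) ≈ 138.94)
(y*18)*(-37 - 43) - Y = (-3/4*18)*(-37 - 43) - 3*sqrt(2145) = -27/2*(-80) - 3*sqrt(2145) = 1080 - 3*sqrt(2145)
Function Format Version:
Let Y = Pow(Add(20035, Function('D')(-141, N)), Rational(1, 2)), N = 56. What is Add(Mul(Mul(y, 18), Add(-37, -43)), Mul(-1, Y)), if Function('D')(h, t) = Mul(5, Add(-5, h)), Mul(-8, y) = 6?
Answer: Add(1080, Mul(-3, Pow(2145, Rational(1, 2)))) ≈ 941.06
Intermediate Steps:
y = Rational(-3, 4) (y = Mul(Rational(-1, 8), 6) = Rational(-3, 4) ≈ -0.75000)
Function('D')(h, t) = Add(-25, Mul(5, h))
Y = Mul(3, Pow(2145, Rational(1, 2))) (Y = Pow(Add(20035, Add(-25, Mul(5, -141))), Rational(1, 2)) = Pow(Add(20035, Add(-25, -705)), Rational(1, 2)) = Pow(Add(20035, -730), Rational(1, 2)) = Pow(19305, Rational(1, 2)) = Mul(3, Pow(2145, Rational(1, 2))) ≈ 138.94)
Add(Mul(Mul(y, 18), Add(-37, -43)), Mul(-1, Y)) = Add(Mul(Mul(Rational(-3, 4), 18), Add(-37, -43)), Mul(-1, Mul(3, Pow(2145, Rational(1, 2))))) = Add(Mul(Rational(-27, 2), -80), Mul(-3, Pow(2145, Rational(1, 2)))) = Add(1080, Mul(-3, Pow(2145, Rational(1, 2))))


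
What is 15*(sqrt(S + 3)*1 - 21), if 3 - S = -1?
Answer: -315 + 15*sqrt(7) ≈ -275.31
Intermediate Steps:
S = 4 (S = 3 - 1*(-1) = 3 + 1 = 4)
15*(sqrt(S + 3)*1 - 21) = 15*(sqrt(4 + 3)*1 - 21) = 15*(sqrt(7)*1 - 21) = 15*(sqrt(7) - 21) = 15*(-21 + sqrt(7)) = -315 + 15*sqrt(7)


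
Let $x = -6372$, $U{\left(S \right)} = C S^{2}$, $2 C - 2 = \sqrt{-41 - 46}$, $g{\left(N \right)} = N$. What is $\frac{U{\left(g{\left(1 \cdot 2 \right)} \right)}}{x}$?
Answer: $- \frac{1}{1593} - \frac{i \sqrt{87}}{3186} \approx -0.00062775 - 0.0029276 i$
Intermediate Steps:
$C = 1 + \frac{i \sqrt{87}}{2}$ ($C = 1 + \frac{\sqrt{-41 - 46}}{2} = 1 + \frac{\sqrt{-87}}{2} = 1 + \frac{i \sqrt{87}}{2} \approx 1.0 + 4.6637 i$)
$U{\left(S \right)} = S^{2} \left(1 + \frac{i \sqrt{87}}{2}\right)$ ($U{\left(S \right)} = \left(1 + \frac{i \sqrt{87}}{2}\right) S^{2} = S^{2} \left(1 + \frac{i \sqrt{87}}{2}\right)$)
$\frac{U{\left(g{\left(1 \cdot 2 \right)} \right)}}{x} = \frac{\frac{1}{2} \left(1 \cdot 2\right)^{2} \left(2 + i \sqrt{87}\right)}{-6372} = \frac{2^{2} \left(2 + i \sqrt{87}\right)}{2} \left(- \frac{1}{6372}\right) = \frac{1}{2} \cdot 4 \left(2 + i \sqrt{87}\right) \left(- \frac{1}{6372}\right) = \left(4 + 2 i \sqrt{87}\right) \left(- \frac{1}{6372}\right) = - \frac{1}{1593} - \frac{i \sqrt{87}}{3186}$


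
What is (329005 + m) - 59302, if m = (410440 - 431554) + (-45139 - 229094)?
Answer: -25644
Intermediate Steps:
m = -295347 (m = -21114 - 274233 = -295347)
(329005 + m) - 59302 = (329005 - 295347) - 59302 = 33658 - 59302 = -25644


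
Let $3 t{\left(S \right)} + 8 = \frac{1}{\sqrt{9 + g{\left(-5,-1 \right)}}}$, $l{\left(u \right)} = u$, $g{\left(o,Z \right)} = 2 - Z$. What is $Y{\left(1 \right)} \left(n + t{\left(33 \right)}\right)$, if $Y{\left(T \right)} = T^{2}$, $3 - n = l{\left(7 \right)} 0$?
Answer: $\frac{1}{3} + \frac{\sqrt{3}}{18} \approx 0.42956$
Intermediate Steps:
$t{\left(S \right)} = - \frac{8}{3} + \frac{\sqrt{3}}{18}$ ($t{\left(S \right)} = - \frac{8}{3} + \frac{1}{3 \sqrt{9 + \left(2 - -1\right)}} = - \frac{8}{3} + \frac{1}{3 \sqrt{9 + \left(2 + 1\right)}} = - \frac{8}{3} + \frac{1}{3 \sqrt{9 + 3}} = - \frac{8}{3} + \frac{1}{3 \sqrt{12}} = - \frac{8}{3} + \frac{1}{3 \cdot 2 \sqrt{3}} = - \frac{8}{3} + \frac{\frac{1}{6} \sqrt{3}}{3} = - \frac{8}{3} + \frac{\sqrt{3}}{18}$)
$n = 3$ ($n = 3 - 7 \cdot 0 = 3 - 0 = 3 + 0 = 3$)
$Y{\left(1 \right)} \left(n + t{\left(33 \right)}\right) = 1^{2} \left(3 - \left(\frac{8}{3} - \frac{\sqrt{3}}{18}\right)\right) = 1 \left(\frac{1}{3} + \frac{\sqrt{3}}{18}\right) = \frac{1}{3} + \frac{\sqrt{3}}{18}$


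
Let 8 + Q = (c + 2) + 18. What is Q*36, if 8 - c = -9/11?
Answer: 8244/11 ≈ 749.45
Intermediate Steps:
c = 97/11 (c = 8 - (-9)/11 = 8 - 1*(-9/11) = 8 + 9/11 = 97/11 ≈ 8.8182)
Q = 229/11 (Q = -8 + ((97/11 + 2) + 18) = -8 + (119/11 + 18) = -8 + 317/11 = 229/11 ≈ 20.818)
Q*36 = (229/11)*36 = 8244/11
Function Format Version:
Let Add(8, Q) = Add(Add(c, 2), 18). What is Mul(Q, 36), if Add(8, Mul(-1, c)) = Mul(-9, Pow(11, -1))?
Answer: Rational(8244, 11) ≈ 749.45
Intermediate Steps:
c = Rational(97, 11) (c = Add(8, Mul(-1, Mul(-9, Pow(11, -1)))) = Add(8, Mul(-1, Mul(-9, Rational(1, 11)))) = Add(8, Mul(-1, Rational(-9, 11))) = Add(8, Rational(9, 11)) = Rational(97, 11) ≈ 8.8182)
Q = Rational(229, 11) (Q = Add(-8, Add(Add(Rational(97, 11), 2), 18)) = Add(-8, Add(Rational(119, 11), 18)) = Add(-8, Rational(317, 11)) = Rational(229, 11) ≈ 20.818)
Mul(Q, 36) = Mul(Rational(229, 11), 36) = Rational(8244, 11)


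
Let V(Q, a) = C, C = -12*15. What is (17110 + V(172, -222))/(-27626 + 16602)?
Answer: -8465/5512 ≈ -1.5357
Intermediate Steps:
C = -180
V(Q, a) = -180
(17110 + V(172, -222))/(-27626 + 16602) = (17110 - 180)/(-27626 + 16602) = 16930/(-11024) = 16930*(-1/11024) = -8465/5512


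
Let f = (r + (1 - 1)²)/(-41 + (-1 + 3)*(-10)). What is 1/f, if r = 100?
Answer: -61/100 ≈ -0.61000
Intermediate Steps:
f = -100/61 (f = (100 + (1 - 1)²)/(-41 + (-1 + 3)*(-10)) = (100 + 0²)/(-41 + 2*(-10)) = (100 + 0)/(-41 - 20) = 100/(-61) = 100*(-1/61) = -100/61 ≈ -1.6393)
1/f = 1/(-100/61) = -61/100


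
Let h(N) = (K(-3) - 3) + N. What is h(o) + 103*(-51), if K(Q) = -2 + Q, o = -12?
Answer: -5273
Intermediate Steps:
h(N) = -8 + N (h(N) = ((-2 - 3) - 3) + N = (-5 - 3) + N = -8 + N)
h(o) + 103*(-51) = (-8 - 12) + 103*(-51) = -20 - 5253 = -5273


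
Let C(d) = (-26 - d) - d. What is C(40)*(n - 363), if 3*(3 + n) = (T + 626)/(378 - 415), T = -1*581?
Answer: 1437042/37 ≈ 38839.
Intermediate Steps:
C(d) = -26 - 2*d
T = -581
n = -126/37 (n = -3 + ((-581 + 626)/(378 - 415))/3 = -3 + (45/(-37))/3 = -3 + (45*(-1/37))/3 = -3 + (⅓)*(-45/37) = -3 - 15/37 = -126/37 ≈ -3.4054)
C(40)*(n - 363) = (-26 - 2*40)*(-126/37 - 363) = (-26 - 80)*(-13557/37) = -106*(-13557/37) = 1437042/37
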